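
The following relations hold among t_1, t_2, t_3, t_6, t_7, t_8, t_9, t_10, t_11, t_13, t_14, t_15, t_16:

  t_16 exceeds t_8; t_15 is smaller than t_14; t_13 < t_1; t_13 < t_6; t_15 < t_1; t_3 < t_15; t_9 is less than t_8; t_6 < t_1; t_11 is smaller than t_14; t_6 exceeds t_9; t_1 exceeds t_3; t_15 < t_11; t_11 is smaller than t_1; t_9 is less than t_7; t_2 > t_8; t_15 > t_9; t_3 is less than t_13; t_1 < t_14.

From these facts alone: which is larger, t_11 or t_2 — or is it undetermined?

undetermined

Following every chain through t_2: below t_2 we get t_9, t_8.
t_11 is not reached, and no chain runs the other way from t_11 to t_2.
So the given relations leave the order of t_2 and t_11 undetermined.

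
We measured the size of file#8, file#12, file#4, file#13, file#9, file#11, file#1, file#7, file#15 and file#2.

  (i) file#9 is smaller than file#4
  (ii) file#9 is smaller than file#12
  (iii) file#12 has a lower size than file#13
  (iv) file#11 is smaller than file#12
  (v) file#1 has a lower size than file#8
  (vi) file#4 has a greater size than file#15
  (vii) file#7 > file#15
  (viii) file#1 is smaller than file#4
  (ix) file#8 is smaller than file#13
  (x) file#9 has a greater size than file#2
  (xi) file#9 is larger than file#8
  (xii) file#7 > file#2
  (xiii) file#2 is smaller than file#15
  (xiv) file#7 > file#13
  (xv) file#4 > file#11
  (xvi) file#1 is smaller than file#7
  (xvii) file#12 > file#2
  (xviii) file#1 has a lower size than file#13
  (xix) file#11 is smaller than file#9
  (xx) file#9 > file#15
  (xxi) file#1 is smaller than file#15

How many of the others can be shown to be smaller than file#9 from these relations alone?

The elements the relations force below file#9 are file#11, file#1, file#8, file#2, file#15 — no chain reaches any other.
That is 5.

5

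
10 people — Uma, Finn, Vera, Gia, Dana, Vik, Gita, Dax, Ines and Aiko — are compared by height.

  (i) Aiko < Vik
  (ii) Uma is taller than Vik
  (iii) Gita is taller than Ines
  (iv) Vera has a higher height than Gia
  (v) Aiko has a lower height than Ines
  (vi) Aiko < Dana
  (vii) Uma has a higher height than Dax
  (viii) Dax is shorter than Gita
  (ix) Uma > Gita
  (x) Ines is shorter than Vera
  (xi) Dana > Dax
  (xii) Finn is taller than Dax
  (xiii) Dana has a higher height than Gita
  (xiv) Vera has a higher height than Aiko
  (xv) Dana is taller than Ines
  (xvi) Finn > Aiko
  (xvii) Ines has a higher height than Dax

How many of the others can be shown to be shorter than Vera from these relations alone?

4

Directly below Vera: Aiko, Ines, Gia.
One step further: Dax (4 so far).
Nothing else is reachable below Vera; 4 in all.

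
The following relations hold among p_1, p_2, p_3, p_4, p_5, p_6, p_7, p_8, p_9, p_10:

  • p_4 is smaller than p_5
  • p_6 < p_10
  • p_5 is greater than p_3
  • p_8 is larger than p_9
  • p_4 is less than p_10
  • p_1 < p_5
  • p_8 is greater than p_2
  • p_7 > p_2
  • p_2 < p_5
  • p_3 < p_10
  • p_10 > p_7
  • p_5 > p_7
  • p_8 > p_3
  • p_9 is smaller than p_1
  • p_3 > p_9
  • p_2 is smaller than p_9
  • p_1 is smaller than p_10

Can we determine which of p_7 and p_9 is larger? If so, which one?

Following every chain through p_9: above p_9 we get p_1, p_3, p_8, p_10, p_5; below p_9 we get p_2.
p_7 is not reached, and no chain runs the other way from p_7 to p_9.
So the given relations leave the order of p_9 and p_7 undetermined.

undetermined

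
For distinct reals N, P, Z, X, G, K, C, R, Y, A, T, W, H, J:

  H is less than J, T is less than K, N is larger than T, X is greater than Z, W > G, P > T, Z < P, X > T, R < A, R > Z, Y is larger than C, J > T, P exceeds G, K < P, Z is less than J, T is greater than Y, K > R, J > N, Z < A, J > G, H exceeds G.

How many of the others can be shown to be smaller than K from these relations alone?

Directly below K: T, R.
One step further: Y, Z (4 so far).
One step further: C (5 so far).
Nothing else is reachable below K; 5 in all.

5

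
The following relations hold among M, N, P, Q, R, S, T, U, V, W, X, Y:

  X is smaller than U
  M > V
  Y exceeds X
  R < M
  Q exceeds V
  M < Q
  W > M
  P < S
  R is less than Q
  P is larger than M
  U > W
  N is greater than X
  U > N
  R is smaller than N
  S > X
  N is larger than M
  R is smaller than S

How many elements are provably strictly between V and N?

1

Chaining upward from V reaches: M, W, U, P, S, Q.
Chaining downward from N reaches: R, X, M.
Strictly between V and N are those in both lists: M — 1 element.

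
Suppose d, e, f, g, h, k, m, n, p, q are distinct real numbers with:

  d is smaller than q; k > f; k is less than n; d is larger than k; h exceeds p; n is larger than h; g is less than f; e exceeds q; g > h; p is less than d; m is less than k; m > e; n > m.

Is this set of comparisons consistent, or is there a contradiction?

inconsistent

Chaining the given relations yields k < d < q < e < m, so k < m. But one relation states m < k. These cannot both hold.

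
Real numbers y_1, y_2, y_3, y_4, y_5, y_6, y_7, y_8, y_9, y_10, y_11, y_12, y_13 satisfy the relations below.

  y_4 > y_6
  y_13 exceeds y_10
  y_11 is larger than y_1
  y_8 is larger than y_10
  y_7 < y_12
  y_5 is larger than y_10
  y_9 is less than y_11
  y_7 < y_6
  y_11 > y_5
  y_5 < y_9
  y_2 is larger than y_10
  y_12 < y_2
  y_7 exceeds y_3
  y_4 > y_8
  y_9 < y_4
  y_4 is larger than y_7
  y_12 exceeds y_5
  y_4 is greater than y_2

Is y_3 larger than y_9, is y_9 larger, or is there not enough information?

Following every chain through y_3: above y_3 we get y_7, y_6, y_12, y_2, y_4.
y_9 is not reached, and no chain runs the other way from y_9 to y_3.
So the given relations leave the order of y_3 and y_9 undetermined.

undetermined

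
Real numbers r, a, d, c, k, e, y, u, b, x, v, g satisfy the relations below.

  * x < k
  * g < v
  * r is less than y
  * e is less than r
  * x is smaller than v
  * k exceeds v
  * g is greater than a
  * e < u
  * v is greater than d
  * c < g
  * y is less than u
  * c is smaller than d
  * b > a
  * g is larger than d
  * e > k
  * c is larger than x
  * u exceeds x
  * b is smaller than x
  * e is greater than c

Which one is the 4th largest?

Chaining the given pairs: a < b < x < c < d < g < v < k < e < r < y < u.
The 4th largest is e.

e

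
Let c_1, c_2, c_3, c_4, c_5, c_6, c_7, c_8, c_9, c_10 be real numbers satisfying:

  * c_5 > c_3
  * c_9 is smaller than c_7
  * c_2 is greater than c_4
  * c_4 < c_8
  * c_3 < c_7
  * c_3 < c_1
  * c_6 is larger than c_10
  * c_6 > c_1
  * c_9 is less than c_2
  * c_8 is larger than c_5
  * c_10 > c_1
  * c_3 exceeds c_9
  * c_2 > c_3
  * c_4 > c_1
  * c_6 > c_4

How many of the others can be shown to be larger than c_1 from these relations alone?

5

The elements the relations force above c_1 are c_4, c_10, c_2, c_6, c_8 — no chain reaches any other.
That is 5.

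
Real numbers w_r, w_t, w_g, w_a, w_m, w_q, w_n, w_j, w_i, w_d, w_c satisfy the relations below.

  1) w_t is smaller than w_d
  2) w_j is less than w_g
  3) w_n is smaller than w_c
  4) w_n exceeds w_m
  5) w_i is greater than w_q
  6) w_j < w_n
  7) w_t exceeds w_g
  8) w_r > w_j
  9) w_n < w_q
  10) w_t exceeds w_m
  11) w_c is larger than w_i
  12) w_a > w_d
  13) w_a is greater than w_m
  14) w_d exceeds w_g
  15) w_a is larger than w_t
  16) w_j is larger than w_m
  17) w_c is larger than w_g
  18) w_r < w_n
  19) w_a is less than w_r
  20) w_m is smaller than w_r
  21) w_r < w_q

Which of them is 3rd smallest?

w_g

Piecing the relations together gives one ordering: w_m < w_j < w_g < w_t < w_d < w_a < w_r < w_n < w_q < w_i < w_c.
The 3rd smallest is w_g.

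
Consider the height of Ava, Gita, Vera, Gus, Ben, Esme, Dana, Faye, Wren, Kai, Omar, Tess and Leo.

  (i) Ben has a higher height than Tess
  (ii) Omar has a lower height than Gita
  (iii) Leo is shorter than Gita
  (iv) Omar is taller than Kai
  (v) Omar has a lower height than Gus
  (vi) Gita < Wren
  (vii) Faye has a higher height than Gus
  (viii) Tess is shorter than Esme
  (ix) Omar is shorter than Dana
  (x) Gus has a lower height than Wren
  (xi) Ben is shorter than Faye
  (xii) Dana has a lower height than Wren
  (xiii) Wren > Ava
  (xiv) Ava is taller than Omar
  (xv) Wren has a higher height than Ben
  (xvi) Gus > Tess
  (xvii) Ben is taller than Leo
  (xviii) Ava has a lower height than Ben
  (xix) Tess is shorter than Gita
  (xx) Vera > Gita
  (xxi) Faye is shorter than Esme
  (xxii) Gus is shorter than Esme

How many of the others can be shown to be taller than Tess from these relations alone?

7

Directly above Tess: Gus, Gita, Ben, Esme.
One step further: Faye, Vera, Wren (7 so far).
Nothing else is reachable above Tess; 7 in all.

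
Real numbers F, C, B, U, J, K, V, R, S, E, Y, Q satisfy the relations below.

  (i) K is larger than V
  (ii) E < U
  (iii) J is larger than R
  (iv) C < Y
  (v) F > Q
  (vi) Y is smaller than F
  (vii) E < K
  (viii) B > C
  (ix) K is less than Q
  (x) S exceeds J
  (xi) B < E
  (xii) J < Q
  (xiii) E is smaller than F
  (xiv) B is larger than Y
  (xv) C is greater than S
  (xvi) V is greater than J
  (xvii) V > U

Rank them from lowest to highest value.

Each adjacent pair is fixed by a given relation: R < J; J < S; S < C; C < Y; Y < B; B < E; E < U; U < V; V < K; K < Q; Q < F. Chaining them end to end gives the full order.

R < J < S < C < Y < B < E < U < V < K < Q < F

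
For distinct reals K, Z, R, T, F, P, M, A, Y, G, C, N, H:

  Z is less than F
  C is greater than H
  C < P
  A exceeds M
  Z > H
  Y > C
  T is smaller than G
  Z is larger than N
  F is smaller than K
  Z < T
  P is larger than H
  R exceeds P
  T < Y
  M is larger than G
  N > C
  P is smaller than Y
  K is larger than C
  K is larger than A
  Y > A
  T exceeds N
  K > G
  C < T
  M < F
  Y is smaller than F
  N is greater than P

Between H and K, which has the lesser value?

H

Chaining the given relations: H < C < P < N < Z < T < G < M < A < Y < F < K.
So H < K; H is the smaller of the two.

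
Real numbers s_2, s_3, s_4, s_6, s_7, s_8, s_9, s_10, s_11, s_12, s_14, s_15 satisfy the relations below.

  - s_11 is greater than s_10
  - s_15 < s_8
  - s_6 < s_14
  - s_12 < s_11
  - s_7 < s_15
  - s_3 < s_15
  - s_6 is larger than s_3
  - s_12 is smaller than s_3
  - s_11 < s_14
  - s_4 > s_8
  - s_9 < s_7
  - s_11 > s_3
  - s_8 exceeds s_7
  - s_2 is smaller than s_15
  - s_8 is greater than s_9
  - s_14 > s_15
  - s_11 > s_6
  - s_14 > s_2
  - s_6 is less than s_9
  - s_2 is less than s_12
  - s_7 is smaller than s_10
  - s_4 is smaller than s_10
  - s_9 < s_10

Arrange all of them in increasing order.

s_2 < s_12 < s_3 < s_6 < s_9 < s_7 < s_15 < s_8 < s_4 < s_10 < s_11 < s_14

The consecutive links are each given: s_2 < s_12; s_12 < s_3; s_3 < s_6; s_6 < s_9; s_9 < s_7; s_7 < s_15; s_15 < s_8; s_8 < s_4; s_4 < s_10; s_10 < s_11; s_11 < s_14.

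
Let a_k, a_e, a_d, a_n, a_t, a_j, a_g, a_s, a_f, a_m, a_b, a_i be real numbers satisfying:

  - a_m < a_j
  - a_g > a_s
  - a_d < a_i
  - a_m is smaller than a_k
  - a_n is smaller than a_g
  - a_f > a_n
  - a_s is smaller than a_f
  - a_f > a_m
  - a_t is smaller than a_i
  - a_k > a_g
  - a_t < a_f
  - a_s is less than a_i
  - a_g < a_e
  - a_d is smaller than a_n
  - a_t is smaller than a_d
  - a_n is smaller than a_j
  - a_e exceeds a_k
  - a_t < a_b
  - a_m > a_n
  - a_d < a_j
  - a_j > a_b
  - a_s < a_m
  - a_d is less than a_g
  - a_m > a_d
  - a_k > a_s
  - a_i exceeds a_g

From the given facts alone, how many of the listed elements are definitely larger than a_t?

10

The elements the relations force above a_t are a_d, a_b, a_n, a_m, a_f, a_j, a_g, a_i, a_k, a_e — no chain reaches any other.
That is 10.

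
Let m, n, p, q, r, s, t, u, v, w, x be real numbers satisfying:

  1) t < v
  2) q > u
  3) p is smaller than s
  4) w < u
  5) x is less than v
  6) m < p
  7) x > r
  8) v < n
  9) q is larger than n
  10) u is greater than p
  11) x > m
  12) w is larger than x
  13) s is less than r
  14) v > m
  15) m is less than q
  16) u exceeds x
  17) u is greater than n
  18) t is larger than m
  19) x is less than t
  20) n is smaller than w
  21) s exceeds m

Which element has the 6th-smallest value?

t

Piecing the relations together gives one ordering: m < p < s < r < x < t < v < n < w < u < q.
Counting 6 from the smallest end gives t.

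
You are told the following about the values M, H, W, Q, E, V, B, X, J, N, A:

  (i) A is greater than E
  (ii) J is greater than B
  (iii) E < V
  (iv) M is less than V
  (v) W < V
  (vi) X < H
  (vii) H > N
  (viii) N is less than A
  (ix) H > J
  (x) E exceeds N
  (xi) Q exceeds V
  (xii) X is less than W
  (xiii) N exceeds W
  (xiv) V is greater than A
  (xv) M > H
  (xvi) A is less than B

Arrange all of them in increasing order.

X < W < N < E < A < B < J < H < M < V < Q

The consecutive links are each given: X < W; W < N; N < E; E < A; A < B; B < J; J < H; H < M; M < V; V < Q.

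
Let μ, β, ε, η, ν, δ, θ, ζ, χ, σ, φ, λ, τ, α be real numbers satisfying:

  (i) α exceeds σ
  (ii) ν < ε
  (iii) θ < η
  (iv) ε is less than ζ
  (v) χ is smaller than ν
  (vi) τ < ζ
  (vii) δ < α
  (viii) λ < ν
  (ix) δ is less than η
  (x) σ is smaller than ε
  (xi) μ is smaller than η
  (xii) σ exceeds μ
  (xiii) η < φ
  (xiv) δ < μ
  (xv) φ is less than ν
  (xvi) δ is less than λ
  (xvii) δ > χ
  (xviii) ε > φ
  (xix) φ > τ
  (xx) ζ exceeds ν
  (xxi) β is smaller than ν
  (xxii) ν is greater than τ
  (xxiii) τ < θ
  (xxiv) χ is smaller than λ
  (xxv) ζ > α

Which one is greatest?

ζ

χ is not greatest since χ < δ; τ is not greatest since τ < θ; δ is not greatest since δ < μ; β is not greatest since β < ν; λ is not greatest since λ < ν; μ is not greatest since μ < η; θ is not greatest since θ < η; η is not greatest since η < φ; σ is not greatest since σ < ε; φ is not greatest since φ < ν; ν is not greatest since ν < ε; α is not greatest since α < ζ; ε is not greatest since ε < ζ.
Only ζ has nothing above it, so ζ is the greatest.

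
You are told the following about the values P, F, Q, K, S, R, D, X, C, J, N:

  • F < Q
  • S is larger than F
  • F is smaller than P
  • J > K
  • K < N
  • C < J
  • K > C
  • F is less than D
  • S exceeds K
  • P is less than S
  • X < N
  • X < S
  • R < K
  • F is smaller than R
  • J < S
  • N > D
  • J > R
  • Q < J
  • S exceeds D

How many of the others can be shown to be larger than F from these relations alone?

8

From F the given relations immediately reach Q, R, D, P, S.
From those, K, N, J — 8 in total.
No other element is forced above F by the given relations, so the count is 8.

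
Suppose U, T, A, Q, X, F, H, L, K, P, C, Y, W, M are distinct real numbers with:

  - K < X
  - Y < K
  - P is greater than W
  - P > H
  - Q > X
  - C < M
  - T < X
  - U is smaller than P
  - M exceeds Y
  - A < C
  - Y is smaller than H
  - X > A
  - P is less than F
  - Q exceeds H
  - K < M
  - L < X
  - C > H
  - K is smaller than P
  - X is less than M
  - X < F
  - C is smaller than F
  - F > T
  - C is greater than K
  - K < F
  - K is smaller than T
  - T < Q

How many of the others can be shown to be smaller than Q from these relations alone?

From Q the given relations immediately reach T, H, X.
From those, L, A, Y, K — 7 in total.
No other element is forced below Q by the given relations, so the count is 7.

7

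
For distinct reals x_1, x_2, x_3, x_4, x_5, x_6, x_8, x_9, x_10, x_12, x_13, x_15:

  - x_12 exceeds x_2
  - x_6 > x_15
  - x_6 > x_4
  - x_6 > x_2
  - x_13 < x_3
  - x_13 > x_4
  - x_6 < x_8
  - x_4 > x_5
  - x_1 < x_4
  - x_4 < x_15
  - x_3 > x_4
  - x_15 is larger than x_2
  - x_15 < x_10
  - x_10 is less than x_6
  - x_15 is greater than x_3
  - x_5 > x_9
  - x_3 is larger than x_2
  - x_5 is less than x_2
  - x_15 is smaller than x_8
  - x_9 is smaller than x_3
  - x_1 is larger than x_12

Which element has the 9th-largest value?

x_12

Chaining the given pairs: x_9 < x_5 < x_2 < x_12 < x_1 < x_4 < x_13 < x_3 < x_15 < x_10 < x_6 < x_8.
Counting 9 from the largest end gives x_12.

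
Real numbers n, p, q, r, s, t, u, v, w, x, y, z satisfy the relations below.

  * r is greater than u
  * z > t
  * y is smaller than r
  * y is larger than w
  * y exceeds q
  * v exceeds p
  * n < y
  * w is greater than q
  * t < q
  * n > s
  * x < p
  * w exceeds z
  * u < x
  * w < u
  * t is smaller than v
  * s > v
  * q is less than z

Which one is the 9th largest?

Chaining the given pairs: t < q < z < w < u < x < p < v < s < n < y < r.
The 9th largest is w.

w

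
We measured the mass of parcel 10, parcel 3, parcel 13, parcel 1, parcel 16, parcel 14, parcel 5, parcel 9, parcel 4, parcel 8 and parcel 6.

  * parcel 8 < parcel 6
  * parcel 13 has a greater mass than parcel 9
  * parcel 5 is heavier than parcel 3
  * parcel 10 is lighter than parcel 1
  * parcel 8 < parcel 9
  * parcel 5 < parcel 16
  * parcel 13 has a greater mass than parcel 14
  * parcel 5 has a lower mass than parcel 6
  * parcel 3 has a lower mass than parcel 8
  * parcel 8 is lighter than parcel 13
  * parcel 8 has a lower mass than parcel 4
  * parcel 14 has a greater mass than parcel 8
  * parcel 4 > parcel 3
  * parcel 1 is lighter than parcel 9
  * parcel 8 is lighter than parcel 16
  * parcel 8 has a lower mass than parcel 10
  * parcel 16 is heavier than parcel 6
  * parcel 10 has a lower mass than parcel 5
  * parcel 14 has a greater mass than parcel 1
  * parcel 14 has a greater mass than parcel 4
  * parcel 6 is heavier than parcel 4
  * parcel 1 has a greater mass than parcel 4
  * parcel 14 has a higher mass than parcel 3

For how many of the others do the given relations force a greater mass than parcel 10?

Directly above parcel 10: parcel 5, parcel 1.
One step further: parcel 6, parcel 16, parcel 9, parcel 14 (6 so far).
One step further: parcel 13 (7 so far).
No other element is forced above parcel 10 by the given relations, so the count is 7.

7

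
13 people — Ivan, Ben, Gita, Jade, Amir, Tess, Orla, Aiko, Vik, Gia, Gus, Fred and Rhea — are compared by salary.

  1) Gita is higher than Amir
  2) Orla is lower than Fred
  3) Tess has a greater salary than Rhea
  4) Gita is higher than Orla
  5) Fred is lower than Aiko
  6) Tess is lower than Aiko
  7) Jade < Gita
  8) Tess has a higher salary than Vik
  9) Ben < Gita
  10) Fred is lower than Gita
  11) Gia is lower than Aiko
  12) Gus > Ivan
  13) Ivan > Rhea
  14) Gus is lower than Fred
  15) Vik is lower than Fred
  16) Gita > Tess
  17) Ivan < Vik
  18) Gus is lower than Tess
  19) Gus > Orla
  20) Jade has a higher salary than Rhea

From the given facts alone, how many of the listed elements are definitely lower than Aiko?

8

From Aiko the given relations immediately reach Gia, Fred, Tess.
From those, Rhea, Vik, Orla, Gus — 7 in total.
From those, Ivan — 8 in total.
Nothing else is reachable below Aiko; 8 in all.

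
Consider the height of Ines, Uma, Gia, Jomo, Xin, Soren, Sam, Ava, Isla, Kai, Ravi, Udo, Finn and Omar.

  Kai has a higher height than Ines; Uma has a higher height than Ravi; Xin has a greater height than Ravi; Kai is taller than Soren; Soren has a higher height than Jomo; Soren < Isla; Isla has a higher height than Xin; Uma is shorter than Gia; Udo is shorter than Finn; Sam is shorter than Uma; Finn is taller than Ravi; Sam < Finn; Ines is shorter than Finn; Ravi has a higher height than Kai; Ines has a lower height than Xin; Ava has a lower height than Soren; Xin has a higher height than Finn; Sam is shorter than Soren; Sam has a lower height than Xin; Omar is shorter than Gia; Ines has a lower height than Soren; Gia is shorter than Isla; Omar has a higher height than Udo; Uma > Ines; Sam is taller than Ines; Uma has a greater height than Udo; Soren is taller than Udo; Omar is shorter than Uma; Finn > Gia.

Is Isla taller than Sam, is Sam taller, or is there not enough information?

Isla

Link the given pairs in sequence: Sam < Soren; Soren < Kai; Kai < Ravi; Ravi < Uma; Uma < Gia; Gia < Finn; Finn < Xin; Xin < Isla.
Together: Sam < Soren < Kai < Ravi < Uma < Gia < Finn < Xin < Isla.
So Isla is taller.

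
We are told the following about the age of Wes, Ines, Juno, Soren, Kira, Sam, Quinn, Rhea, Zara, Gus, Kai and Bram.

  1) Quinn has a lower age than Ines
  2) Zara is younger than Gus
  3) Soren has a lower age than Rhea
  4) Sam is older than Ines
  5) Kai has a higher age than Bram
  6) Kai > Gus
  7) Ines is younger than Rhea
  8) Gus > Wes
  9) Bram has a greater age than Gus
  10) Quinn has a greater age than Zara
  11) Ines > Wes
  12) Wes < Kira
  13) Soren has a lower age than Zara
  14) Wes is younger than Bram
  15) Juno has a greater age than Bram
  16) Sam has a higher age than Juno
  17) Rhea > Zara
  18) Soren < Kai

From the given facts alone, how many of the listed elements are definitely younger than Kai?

5

The elements the relations force below Kai are Soren, Zara, Wes, Gus, Bram — no chain reaches any other.
That is 5.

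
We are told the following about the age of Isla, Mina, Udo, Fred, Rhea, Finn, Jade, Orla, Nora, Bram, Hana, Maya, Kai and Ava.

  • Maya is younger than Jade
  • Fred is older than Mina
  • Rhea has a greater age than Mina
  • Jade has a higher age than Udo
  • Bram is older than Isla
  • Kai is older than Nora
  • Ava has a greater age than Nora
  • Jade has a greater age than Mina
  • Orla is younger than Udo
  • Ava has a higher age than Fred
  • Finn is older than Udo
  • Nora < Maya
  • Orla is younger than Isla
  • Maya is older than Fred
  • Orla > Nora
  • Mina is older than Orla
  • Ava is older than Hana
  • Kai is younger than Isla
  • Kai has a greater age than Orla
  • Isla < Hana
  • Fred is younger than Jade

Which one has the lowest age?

Nora

Orla is not least since Nora < Orla; Mina is not least since Orla < Mina; Udo is not least since Orla < Udo; Kai is not least since Nora < Kai; Isla is not least since Kai < Isla; Fred is not least since Mina < Fred; Rhea is not least since Mina < Rhea; Maya is not least since Nora < Maya; Bram is not least since Isla < Bram; Hana is not least since Isla < Hana; Finn is not least since Udo < Finn; Jade is not least since Fred < Jade; Ava is not least since Nora < Ava.
Only Nora has nothing below it, so Nora is the lowest age.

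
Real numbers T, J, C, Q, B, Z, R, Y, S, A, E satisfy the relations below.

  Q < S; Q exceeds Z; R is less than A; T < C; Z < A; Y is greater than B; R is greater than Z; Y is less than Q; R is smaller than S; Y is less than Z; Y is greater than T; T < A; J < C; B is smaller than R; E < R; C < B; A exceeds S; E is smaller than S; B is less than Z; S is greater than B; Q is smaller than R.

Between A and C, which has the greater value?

The relevant relations are C < B; B < Y; Y < Z; Z < Q; Q < R; R < A.
Together: C < B < Y < Z < Q < R < A.
So C < A; A is the larger of the two.

A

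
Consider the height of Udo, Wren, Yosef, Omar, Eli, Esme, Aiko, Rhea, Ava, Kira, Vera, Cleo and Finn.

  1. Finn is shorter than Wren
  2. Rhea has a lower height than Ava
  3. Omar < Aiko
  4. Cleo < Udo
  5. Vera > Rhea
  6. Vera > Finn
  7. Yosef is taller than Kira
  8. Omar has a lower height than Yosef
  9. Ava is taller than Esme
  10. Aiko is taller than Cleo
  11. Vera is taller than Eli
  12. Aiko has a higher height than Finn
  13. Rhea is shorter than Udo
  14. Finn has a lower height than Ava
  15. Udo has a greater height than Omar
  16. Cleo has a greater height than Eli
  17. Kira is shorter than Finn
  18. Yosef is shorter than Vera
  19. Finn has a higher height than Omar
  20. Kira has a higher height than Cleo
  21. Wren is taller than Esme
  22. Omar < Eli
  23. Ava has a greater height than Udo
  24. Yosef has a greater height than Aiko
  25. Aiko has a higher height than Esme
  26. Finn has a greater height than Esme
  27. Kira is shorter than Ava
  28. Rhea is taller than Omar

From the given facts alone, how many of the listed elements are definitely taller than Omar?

Directly above Omar: Rhea, Eli, Finn, Aiko, Yosef, Udo.
One step further: Cleo, Vera, Wren, Ava (10 so far).
One step further: Kira (11 so far).
Nothing else is reachable above Omar; 11 in all.

11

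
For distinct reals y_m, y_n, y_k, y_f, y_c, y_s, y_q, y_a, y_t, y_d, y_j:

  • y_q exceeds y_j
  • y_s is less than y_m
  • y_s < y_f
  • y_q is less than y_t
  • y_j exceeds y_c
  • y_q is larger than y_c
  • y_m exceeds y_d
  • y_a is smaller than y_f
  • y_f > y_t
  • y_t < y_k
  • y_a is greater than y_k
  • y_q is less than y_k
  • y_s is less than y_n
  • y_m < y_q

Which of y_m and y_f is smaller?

y_m

y_m < y_q and y_q < y_t give y_m < y_t.
With y_t < y_k: y_m < y_q < y_t < y_k.
Then y_k < y_a extends the chain to y_a.
With y_a < y_f: y_m < y_q < y_t < y_k < y_a < y_f.
So y_m < y_f; y_m is the smaller of the two.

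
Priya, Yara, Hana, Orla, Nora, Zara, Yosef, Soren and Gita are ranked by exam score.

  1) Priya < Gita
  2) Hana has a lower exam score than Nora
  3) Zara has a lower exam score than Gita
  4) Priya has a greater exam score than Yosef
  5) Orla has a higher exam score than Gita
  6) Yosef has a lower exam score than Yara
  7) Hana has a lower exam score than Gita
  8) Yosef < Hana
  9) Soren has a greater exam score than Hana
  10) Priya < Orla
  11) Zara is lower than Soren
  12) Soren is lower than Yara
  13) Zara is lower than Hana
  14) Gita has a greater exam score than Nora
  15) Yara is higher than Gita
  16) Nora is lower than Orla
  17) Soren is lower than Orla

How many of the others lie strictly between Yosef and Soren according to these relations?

1

Chaining upward from Yosef reaches: Hana, Priya, Nora, Gita, Orla, Yara.
Chaining downward from Soren reaches: Zara, Hana.
Strictly between Yosef and Soren are those in both lists: Hana — 1 element.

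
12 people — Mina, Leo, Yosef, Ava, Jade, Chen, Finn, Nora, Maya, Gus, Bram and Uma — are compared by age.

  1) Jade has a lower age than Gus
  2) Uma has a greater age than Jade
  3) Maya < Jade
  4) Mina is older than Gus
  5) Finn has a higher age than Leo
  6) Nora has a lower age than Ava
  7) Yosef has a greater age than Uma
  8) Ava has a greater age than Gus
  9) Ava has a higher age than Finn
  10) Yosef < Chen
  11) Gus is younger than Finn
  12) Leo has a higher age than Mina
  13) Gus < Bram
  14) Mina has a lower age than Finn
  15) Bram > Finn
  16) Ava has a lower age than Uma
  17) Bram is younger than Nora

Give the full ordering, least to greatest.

Maya < Jade < Gus < Mina < Leo < Finn < Bram < Nora < Ava < Uma < Yosef < Chen

Nothing is placed below Maya, so it is least; from there Maya < Jade; Jade < Gus; Gus < Mina; Mina < Leo; Leo < Finn; Finn < Bram; Bram < Nora; Nora < Ava; Ava < Uma; Uma < Yosef; Yosef < Chen, each given directly.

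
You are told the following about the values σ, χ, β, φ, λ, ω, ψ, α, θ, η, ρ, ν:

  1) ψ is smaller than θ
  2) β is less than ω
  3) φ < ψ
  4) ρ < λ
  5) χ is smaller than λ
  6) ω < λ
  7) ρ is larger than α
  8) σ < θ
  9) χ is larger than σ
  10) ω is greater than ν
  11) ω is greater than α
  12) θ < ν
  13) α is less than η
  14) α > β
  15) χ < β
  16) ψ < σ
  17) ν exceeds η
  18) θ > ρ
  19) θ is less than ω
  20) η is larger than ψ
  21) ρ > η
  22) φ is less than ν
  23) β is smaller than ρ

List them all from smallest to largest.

φ < ψ < σ < χ < β < α < η < ρ < θ < ν < ω < λ

The consecutive links are each given: φ < ψ; ψ < σ; σ < χ; χ < β; β < α; α < η; η < ρ; ρ < θ; θ < ν; ν < ω; ω < λ.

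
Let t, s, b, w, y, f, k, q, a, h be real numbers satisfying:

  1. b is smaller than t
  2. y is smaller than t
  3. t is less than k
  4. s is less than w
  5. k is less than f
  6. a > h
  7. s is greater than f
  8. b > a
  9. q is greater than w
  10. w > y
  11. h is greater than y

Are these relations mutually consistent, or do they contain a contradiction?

Every relation is compatible with y < h < a < b < t < k < f < s < w < q; the set is consistent.

consistent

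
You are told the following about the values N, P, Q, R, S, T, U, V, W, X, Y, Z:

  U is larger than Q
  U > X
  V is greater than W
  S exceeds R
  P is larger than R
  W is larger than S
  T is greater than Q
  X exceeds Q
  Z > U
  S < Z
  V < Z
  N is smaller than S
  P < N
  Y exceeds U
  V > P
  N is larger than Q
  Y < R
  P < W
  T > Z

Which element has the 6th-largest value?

N

Piecing the relations together gives one ordering: Q < X < U < Y < R < P < N < S < W < V < Z < T.
Counting 6 from the largest end gives N.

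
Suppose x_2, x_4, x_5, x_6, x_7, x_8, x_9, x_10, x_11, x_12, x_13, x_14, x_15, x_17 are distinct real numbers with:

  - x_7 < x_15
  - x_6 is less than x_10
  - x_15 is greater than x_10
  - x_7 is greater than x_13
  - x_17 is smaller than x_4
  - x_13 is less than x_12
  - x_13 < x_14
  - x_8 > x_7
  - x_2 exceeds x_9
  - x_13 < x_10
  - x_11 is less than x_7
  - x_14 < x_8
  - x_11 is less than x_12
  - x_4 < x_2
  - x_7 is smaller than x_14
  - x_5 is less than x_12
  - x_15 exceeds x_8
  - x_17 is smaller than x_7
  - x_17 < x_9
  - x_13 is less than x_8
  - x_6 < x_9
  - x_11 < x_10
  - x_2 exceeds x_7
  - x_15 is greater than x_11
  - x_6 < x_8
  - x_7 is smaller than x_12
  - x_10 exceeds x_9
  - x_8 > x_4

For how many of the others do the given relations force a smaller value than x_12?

From x_12 the given relations immediately reach x_13, x_5, x_11, x_7.
From those, x_17 — 5 in total.
No other element is forced below x_12 by the given relations, so the count is 5.

5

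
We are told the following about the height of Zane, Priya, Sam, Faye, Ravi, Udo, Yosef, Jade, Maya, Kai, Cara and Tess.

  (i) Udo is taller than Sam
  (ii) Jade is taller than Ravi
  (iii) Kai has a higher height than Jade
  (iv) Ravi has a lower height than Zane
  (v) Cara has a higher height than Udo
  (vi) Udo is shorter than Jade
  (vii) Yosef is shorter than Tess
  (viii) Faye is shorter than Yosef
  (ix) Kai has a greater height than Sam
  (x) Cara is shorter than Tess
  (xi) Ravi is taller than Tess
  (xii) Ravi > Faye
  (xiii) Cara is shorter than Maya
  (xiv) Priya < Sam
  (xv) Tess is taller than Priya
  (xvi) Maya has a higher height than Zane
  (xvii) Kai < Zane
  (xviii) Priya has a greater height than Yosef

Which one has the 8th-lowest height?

Ravi

The consecutive relations fix a unique order: Faye < Yosef < Priya < Sam < Udo < Cara < Tess < Ravi < Jade < Kai < Zane < Maya.
Counting 8 from the smallest end gives Ravi.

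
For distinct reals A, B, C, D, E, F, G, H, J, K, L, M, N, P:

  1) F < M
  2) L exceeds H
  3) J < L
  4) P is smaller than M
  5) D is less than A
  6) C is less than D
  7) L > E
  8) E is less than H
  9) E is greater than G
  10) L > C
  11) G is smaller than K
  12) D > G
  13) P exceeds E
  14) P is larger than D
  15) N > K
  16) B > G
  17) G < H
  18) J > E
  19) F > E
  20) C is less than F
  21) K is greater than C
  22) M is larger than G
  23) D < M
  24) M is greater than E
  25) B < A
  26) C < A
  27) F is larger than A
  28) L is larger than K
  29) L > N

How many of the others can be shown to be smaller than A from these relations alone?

Directly below A: C, D, B.
One step further: G (4 so far).
Nothing else is reachable below A; 4 in all.

4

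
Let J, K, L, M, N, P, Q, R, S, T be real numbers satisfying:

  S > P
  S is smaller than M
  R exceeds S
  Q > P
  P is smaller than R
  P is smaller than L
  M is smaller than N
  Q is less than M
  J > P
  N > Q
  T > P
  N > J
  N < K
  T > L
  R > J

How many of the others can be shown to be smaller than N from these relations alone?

5

Directly below N: J, Q, M.
One step further: P, S (5 so far).
Nothing else is reachable below N; 5 in all.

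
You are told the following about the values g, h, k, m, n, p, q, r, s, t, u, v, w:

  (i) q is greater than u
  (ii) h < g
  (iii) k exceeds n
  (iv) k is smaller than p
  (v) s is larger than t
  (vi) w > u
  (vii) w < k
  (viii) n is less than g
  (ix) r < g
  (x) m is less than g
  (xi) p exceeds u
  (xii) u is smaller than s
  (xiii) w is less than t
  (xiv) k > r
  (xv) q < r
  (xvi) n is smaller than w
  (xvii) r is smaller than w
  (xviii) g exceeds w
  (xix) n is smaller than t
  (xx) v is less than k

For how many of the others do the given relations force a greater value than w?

5

The elements the relations force above w are k, t, p, s, g — no chain reaches any other.
That is 5.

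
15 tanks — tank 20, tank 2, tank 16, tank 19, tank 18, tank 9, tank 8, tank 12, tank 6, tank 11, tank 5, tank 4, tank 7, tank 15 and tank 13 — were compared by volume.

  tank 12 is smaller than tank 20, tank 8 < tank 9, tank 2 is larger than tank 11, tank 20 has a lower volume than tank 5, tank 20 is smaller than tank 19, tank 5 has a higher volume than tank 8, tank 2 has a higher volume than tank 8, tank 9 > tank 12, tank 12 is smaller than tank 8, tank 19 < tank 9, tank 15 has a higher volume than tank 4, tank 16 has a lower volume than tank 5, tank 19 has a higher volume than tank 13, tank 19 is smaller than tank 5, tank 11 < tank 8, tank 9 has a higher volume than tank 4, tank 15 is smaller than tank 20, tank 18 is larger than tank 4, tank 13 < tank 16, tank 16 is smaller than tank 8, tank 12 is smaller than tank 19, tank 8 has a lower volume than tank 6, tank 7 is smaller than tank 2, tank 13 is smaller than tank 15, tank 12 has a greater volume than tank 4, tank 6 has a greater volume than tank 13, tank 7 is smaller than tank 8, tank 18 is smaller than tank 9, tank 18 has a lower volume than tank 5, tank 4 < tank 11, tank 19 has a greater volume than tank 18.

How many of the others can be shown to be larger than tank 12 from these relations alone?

From tank 12 the given relations immediately reach tank 20, tank 8, tank 19, tank 9.
From those, tank 6, tank 2, tank 5 — 7 in total.
No other element is forced above tank 12 by the given relations, so the count is 7.

7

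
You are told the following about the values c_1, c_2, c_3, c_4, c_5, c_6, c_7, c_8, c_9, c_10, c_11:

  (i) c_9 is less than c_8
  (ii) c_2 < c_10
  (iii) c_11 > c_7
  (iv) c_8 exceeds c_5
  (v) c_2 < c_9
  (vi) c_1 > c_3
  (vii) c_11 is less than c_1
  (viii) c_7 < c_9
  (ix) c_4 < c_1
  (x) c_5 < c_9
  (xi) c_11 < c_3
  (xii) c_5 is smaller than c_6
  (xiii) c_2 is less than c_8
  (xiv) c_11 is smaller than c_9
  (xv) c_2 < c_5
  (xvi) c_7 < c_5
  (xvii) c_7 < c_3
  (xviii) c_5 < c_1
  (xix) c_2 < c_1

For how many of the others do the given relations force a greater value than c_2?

6

The elements the relations force above c_2 are c_5, c_9, c_1, c_8, c_10, c_6 — no chain reaches any other.
That is 6.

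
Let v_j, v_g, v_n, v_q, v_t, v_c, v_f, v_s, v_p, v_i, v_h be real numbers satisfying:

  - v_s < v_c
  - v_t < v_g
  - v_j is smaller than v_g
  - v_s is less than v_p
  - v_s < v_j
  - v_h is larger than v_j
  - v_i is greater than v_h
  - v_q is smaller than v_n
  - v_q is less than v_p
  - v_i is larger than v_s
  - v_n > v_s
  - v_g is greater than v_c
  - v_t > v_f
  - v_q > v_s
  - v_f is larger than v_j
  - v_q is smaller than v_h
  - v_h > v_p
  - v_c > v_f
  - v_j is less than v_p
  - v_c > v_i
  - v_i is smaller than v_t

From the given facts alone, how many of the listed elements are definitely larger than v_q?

7

From v_q the given relations immediately reach v_p, v_n, v_h.
From those, v_i — 4 in total.
From those, v_t, v_c — 6 in total.
From those, v_g — 7 in total.
Nothing else is reachable above v_q; 7 in all.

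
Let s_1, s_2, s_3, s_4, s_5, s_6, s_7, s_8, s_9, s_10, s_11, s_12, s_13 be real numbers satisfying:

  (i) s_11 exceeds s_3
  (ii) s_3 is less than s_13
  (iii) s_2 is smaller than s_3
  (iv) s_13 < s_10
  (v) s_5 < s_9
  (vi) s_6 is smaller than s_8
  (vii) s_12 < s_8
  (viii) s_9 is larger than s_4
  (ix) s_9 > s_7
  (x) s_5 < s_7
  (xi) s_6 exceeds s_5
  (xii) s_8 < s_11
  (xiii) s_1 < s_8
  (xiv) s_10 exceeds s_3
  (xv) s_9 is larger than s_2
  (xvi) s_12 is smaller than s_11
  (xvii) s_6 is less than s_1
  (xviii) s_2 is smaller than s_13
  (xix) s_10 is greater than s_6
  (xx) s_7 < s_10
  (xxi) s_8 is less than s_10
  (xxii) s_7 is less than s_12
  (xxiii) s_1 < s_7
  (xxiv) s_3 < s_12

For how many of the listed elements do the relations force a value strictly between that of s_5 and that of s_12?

Chaining upward from s_5 reaches: s_6, s_1, s_7, s_8, s_9, s_10, s_11.
Chaining downward from s_12 reaches: s_2, s_3, s_6, s_1, s_7.
Strictly between s_5 and s_12 are those in both lists: s_6, s_1, s_7 — 3 elements.

3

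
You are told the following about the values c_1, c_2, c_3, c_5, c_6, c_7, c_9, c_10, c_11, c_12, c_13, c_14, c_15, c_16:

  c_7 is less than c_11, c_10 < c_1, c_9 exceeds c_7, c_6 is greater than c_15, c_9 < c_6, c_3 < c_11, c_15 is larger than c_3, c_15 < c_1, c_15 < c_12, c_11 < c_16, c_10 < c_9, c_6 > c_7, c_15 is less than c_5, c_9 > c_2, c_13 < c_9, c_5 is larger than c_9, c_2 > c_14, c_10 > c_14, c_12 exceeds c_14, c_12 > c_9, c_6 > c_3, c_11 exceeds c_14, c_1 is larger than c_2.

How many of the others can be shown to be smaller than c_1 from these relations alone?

5

Directly below c_1: c_10, c_15, c_2.
One step further: c_3, c_14 (5 so far).
Nothing else is reachable below c_1; 5 in all.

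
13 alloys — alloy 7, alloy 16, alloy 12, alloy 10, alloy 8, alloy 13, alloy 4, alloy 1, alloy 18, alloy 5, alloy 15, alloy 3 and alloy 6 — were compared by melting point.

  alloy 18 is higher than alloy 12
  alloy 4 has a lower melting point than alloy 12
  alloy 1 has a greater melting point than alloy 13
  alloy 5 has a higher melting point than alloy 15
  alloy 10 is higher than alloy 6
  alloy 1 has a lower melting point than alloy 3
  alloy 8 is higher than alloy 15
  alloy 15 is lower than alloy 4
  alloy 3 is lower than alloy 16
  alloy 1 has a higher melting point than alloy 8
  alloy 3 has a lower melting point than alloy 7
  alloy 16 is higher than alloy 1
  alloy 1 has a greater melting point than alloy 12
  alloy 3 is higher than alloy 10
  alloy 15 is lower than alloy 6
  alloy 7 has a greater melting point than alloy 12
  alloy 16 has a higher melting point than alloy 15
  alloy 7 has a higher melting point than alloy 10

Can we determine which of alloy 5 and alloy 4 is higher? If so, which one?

undetermined

Following every chain through alloy 4: above alloy 4 we get alloy 12, alloy 1, alloy 3, alloy 7, alloy 18, alloy 16; below alloy 4 we get alloy 15.
alloy 5 is not reached, and no chain runs the other way from alloy 5 to alloy 4.
So the given relations leave the order of alloy 4 and alloy 5 undetermined.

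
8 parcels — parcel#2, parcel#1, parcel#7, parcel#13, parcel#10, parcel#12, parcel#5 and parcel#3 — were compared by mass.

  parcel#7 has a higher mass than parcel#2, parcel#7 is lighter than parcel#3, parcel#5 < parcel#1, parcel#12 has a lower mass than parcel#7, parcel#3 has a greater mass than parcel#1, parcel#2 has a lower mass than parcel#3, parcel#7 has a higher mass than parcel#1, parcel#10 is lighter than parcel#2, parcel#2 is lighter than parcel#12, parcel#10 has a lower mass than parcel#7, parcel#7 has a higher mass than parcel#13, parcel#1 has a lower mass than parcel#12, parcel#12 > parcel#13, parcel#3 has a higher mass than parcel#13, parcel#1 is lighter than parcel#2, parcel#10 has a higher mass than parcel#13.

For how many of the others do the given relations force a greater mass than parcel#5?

5

The elements the relations force above parcel#5 are parcel#1, parcel#2, parcel#12, parcel#7, parcel#3 — no chain reaches any other.
That is 5.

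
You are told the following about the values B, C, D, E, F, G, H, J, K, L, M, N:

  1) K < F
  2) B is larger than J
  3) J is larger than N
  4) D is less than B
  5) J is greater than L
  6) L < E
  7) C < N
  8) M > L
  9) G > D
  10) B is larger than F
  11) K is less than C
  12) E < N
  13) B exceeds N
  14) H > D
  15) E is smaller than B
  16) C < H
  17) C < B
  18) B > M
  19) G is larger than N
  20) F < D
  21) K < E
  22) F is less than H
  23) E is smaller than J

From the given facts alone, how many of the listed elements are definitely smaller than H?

From H the given relations immediately reach C, F, D.
From those, K — 4 in total.
Nothing else is reachable below H; 4 in all.

4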